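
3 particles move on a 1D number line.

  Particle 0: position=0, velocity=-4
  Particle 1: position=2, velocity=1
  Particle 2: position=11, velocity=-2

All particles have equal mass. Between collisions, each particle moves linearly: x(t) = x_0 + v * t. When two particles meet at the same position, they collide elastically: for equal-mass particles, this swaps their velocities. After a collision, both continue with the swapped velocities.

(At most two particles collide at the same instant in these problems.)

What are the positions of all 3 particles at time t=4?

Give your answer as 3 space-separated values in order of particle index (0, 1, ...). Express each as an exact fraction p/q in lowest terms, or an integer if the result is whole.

Collision at t=3: particles 1 and 2 swap velocities; positions: p0=-12 p1=5 p2=5; velocities now: v0=-4 v1=-2 v2=1
Advance to t=4 (no further collisions before then); velocities: v0=-4 v1=-2 v2=1; positions = -16 3 6

Answer: -16 3 6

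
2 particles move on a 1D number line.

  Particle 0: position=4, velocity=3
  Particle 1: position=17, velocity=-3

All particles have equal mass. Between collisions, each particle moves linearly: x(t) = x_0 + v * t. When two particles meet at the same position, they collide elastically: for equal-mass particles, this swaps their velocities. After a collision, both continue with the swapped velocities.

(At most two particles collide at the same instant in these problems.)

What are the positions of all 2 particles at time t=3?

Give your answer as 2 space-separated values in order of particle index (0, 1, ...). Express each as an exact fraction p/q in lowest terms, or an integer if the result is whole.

Answer: 8 13

Derivation:
Collision at t=13/6: particles 0 and 1 swap velocities; positions: p0=21/2 p1=21/2; velocities now: v0=-3 v1=3
Advance to t=3 (no further collisions before then); velocities: v0=-3 v1=3; positions = 8 13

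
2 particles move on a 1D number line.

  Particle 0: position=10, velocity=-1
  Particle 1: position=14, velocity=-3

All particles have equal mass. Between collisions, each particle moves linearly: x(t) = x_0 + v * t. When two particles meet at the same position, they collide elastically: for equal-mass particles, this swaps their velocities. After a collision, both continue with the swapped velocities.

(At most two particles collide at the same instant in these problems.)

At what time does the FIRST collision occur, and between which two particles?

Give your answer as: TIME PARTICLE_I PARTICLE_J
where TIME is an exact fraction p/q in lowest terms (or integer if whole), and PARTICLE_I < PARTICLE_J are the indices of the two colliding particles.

Answer: 2 0 1

Derivation:
Pair (0,1): pos 10,14 vel -1,-3 -> gap=4, closing at 2/unit, collide at t=2
Earliest collision: t=2 between 0 and 1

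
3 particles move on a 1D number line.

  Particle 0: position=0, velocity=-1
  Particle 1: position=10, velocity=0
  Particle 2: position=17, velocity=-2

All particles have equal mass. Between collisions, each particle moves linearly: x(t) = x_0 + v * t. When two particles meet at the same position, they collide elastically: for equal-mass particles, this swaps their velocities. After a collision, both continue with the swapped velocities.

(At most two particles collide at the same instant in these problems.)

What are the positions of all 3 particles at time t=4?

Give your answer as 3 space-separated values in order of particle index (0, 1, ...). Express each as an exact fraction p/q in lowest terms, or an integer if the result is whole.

Collision at t=7/2: particles 1 and 2 swap velocities; positions: p0=-7/2 p1=10 p2=10; velocities now: v0=-1 v1=-2 v2=0
Advance to t=4 (no further collisions before then); velocities: v0=-1 v1=-2 v2=0; positions = -4 9 10

Answer: -4 9 10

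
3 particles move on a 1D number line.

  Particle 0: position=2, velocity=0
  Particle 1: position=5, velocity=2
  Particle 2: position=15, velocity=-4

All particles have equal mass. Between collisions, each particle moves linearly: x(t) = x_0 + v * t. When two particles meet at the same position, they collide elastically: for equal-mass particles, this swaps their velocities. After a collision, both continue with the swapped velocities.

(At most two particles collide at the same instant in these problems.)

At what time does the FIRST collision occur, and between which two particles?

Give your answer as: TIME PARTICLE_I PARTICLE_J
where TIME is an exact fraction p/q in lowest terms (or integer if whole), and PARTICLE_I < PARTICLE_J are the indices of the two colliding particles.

Pair (0,1): pos 2,5 vel 0,2 -> not approaching (rel speed -2 <= 0)
Pair (1,2): pos 5,15 vel 2,-4 -> gap=10, closing at 6/unit, collide at t=5/3
Earliest collision: t=5/3 between 1 and 2

Answer: 5/3 1 2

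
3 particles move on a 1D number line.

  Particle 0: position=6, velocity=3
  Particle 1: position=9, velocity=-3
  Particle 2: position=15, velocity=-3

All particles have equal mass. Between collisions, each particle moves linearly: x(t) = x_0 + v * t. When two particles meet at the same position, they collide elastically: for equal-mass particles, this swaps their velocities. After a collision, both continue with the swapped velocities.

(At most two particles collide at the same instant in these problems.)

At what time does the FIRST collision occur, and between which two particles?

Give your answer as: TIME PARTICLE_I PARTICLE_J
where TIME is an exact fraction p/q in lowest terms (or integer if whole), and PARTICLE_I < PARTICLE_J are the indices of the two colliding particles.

Answer: 1/2 0 1

Derivation:
Pair (0,1): pos 6,9 vel 3,-3 -> gap=3, closing at 6/unit, collide at t=1/2
Pair (1,2): pos 9,15 vel -3,-3 -> not approaching (rel speed 0 <= 0)
Earliest collision: t=1/2 between 0 and 1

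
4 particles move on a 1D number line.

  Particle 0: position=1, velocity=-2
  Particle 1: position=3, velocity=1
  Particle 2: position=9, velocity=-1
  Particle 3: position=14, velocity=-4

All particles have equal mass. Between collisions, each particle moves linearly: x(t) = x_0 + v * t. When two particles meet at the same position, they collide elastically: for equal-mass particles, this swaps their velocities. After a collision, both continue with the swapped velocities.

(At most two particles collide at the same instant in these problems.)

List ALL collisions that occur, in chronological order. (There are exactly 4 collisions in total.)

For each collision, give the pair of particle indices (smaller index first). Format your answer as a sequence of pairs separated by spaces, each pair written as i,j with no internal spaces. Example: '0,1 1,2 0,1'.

Answer: 2,3 1,2 2,3 0,1

Derivation:
Collision at t=5/3: particles 2 and 3 swap velocities; positions: p0=-7/3 p1=14/3 p2=22/3 p3=22/3; velocities now: v0=-2 v1=1 v2=-4 v3=-1
Collision at t=11/5: particles 1 and 2 swap velocities; positions: p0=-17/5 p1=26/5 p2=26/5 p3=34/5; velocities now: v0=-2 v1=-4 v2=1 v3=-1
Collision at t=3: particles 2 and 3 swap velocities; positions: p0=-5 p1=2 p2=6 p3=6; velocities now: v0=-2 v1=-4 v2=-1 v3=1
Collision at t=13/2: particles 0 and 1 swap velocities; positions: p0=-12 p1=-12 p2=5/2 p3=19/2; velocities now: v0=-4 v1=-2 v2=-1 v3=1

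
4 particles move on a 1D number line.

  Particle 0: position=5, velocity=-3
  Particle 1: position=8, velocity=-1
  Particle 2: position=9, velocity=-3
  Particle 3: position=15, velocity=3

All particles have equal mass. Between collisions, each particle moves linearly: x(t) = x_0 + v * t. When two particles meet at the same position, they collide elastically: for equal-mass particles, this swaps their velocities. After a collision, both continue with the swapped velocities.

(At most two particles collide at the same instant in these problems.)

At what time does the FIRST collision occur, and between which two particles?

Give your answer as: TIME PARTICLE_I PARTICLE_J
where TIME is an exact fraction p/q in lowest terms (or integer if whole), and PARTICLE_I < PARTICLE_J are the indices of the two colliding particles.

Pair (0,1): pos 5,8 vel -3,-1 -> not approaching (rel speed -2 <= 0)
Pair (1,2): pos 8,9 vel -1,-3 -> gap=1, closing at 2/unit, collide at t=1/2
Pair (2,3): pos 9,15 vel -3,3 -> not approaching (rel speed -6 <= 0)
Earliest collision: t=1/2 between 1 and 2

Answer: 1/2 1 2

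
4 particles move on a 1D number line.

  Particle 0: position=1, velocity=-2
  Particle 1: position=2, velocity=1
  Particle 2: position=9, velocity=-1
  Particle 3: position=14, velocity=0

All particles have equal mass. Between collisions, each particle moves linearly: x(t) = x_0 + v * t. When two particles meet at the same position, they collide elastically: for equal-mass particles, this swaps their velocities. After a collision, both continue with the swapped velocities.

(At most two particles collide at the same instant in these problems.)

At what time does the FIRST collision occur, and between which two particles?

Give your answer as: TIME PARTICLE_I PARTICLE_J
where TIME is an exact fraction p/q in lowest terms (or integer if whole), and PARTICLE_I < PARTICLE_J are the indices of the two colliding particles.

Pair (0,1): pos 1,2 vel -2,1 -> not approaching (rel speed -3 <= 0)
Pair (1,2): pos 2,9 vel 1,-1 -> gap=7, closing at 2/unit, collide at t=7/2
Pair (2,3): pos 9,14 vel -1,0 -> not approaching (rel speed -1 <= 0)
Earliest collision: t=7/2 between 1 and 2

Answer: 7/2 1 2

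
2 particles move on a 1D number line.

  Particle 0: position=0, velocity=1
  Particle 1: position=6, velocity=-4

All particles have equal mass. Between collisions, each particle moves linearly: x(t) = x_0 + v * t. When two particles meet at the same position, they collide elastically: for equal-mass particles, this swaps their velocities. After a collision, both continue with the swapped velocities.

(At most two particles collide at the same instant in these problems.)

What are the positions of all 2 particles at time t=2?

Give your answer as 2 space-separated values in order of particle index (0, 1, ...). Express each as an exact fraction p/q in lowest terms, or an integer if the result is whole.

Collision at t=6/5: particles 0 and 1 swap velocities; positions: p0=6/5 p1=6/5; velocities now: v0=-4 v1=1
Advance to t=2 (no further collisions before then); velocities: v0=-4 v1=1; positions = -2 2

Answer: -2 2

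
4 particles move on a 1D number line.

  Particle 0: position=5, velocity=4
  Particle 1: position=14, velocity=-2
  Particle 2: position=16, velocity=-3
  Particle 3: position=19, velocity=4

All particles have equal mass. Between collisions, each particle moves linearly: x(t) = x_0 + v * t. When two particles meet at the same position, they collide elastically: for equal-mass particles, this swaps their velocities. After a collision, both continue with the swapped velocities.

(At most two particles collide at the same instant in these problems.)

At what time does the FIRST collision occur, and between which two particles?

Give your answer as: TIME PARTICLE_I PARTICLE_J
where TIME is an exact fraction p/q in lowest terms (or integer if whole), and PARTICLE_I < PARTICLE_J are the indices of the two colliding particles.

Answer: 3/2 0 1

Derivation:
Pair (0,1): pos 5,14 vel 4,-2 -> gap=9, closing at 6/unit, collide at t=3/2
Pair (1,2): pos 14,16 vel -2,-3 -> gap=2, closing at 1/unit, collide at t=2
Pair (2,3): pos 16,19 vel -3,4 -> not approaching (rel speed -7 <= 0)
Earliest collision: t=3/2 between 0 and 1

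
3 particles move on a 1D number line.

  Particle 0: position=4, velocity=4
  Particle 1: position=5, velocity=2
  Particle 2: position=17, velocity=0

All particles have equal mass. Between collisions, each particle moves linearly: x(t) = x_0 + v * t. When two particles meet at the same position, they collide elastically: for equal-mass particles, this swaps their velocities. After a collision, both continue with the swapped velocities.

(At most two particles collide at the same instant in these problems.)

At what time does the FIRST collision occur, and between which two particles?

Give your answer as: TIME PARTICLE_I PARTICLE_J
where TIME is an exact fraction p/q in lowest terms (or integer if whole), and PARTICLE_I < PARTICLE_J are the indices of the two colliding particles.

Pair (0,1): pos 4,5 vel 4,2 -> gap=1, closing at 2/unit, collide at t=1/2
Pair (1,2): pos 5,17 vel 2,0 -> gap=12, closing at 2/unit, collide at t=6
Earliest collision: t=1/2 between 0 and 1

Answer: 1/2 0 1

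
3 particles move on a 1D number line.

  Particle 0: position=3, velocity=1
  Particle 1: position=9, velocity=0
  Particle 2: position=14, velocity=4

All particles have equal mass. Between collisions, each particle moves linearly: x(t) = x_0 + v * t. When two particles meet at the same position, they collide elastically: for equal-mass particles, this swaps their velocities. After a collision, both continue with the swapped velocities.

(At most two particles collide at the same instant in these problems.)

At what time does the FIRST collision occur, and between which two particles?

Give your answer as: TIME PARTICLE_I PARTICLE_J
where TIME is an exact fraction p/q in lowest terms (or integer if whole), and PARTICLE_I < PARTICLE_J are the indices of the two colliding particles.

Pair (0,1): pos 3,9 vel 1,0 -> gap=6, closing at 1/unit, collide at t=6
Pair (1,2): pos 9,14 vel 0,4 -> not approaching (rel speed -4 <= 0)
Earliest collision: t=6 between 0 and 1

Answer: 6 0 1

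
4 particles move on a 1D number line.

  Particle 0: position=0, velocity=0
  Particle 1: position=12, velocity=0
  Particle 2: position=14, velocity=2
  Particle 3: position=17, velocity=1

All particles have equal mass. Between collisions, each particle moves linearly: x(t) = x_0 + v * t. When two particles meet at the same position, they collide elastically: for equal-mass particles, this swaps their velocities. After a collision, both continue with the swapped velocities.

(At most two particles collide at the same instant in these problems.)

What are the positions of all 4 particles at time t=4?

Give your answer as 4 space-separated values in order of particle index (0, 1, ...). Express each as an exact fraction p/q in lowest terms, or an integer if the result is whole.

Collision at t=3: particles 2 and 3 swap velocities; positions: p0=0 p1=12 p2=20 p3=20; velocities now: v0=0 v1=0 v2=1 v3=2
Advance to t=4 (no further collisions before then); velocities: v0=0 v1=0 v2=1 v3=2; positions = 0 12 21 22

Answer: 0 12 21 22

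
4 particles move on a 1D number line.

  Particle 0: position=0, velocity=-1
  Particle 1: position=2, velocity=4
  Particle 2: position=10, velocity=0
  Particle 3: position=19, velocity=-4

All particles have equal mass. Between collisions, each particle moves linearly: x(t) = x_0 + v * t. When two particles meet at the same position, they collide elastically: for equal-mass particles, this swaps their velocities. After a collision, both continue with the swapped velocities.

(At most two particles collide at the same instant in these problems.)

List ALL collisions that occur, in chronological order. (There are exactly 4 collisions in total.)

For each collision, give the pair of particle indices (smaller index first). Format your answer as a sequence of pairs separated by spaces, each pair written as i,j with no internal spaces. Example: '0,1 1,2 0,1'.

Answer: 1,2 2,3 1,2 0,1

Derivation:
Collision at t=2: particles 1 and 2 swap velocities; positions: p0=-2 p1=10 p2=10 p3=11; velocities now: v0=-1 v1=0 v2=4 v3=-4
Collision at t=17/8: particles 2 and 3 swap velocities; positions: p0=-17/8 p1=10 p2=21/2 p3=21/2; velocities now: v0=-1 v1=0 v2=-4 v3=4
Collision at t=9/4: particles 1 and 2 swap velocities; positions: p0=-9/4 p1=10 p2=10 p3=11; velocities now: v0=-1 v1=-4 v2=0 v3=4
Collision at t=19/3: particles 0 and 1 swap velocities; positions: p0=-19/3 p1=-19/3 p2=10 p3=82/3; velocities now: v0=-4 v1=-1 v2=0 v3=4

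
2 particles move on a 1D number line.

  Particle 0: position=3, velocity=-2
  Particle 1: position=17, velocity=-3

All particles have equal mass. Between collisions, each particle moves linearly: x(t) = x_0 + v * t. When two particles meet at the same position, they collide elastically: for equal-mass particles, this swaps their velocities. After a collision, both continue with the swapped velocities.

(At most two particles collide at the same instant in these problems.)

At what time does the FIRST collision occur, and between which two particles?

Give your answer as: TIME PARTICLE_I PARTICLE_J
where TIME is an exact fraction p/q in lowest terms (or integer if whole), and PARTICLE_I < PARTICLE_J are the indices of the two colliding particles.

Pair (0,1): pos 3,17 vel -2,-3 -> gap=14, closing at 1/unit, collide at t=14
Earliest collision: t=14 between 0 and 1

Answer: 14 0 1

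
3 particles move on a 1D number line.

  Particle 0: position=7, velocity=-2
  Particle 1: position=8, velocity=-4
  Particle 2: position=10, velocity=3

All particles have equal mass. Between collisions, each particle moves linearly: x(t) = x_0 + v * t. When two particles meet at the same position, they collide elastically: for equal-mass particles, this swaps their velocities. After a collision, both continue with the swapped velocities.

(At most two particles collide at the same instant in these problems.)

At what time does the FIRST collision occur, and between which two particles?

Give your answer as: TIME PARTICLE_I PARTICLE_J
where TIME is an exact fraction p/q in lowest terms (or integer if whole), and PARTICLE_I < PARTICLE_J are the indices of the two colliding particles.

Pair (0,1): pos 7,8 vel -2,-4 -> gap=1, closing at 2/unit, collide at t=1/2
Pair (1,2): pos 8,10 vel -4,3 -> not approaching (rel speed -7 <= 0)
Earliest collision: t=1/2 between 0 and 1

Answer: 1/2 0 1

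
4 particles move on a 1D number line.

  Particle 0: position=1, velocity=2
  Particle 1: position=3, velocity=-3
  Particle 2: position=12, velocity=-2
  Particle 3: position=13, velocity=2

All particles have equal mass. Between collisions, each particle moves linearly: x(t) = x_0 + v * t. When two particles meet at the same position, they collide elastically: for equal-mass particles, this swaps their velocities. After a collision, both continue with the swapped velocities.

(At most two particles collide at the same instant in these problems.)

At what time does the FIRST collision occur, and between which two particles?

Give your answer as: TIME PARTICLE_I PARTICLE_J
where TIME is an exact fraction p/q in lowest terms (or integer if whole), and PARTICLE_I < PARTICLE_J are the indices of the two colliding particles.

Pair (0,1): pos 1,3 vel 2,-3 -> gap=2, closing at 5/unit, collide at t=2/5
Pair (1,2): pos 3,12 vel -3,-2 -> not approaching (rel speed -1 <= 0)
Pair (2,3): pos 12,13 vel -2,2 -> not approaching (rel speed -4 <= 0)
Earliest collision: t=2/5 between 0 and 1

Answer: 2/5 0 1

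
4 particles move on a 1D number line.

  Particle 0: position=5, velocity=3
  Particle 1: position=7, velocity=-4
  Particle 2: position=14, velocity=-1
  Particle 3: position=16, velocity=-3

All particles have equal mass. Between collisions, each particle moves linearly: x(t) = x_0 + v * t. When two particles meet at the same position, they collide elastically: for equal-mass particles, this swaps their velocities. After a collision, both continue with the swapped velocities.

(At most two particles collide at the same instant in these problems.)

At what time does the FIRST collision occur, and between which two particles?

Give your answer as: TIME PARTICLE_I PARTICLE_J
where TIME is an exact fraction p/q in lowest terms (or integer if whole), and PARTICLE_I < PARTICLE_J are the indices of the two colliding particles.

Pair (0,1): pos 5,7 vel 3,-4 -> gap=2, closing at 7/unit, collide at t=2/7
Pair (1,2): pos 7,14 vel -4,-1 -> not approaching (rel speed -3 <= 0)
Pair (2,3): pos 14,16 vel -1,-3 -> gap=2, closing at 2/unit, collide at t=1
Earliest collision: t=2/7 between 0 and 1

Answer: 2/7 0 1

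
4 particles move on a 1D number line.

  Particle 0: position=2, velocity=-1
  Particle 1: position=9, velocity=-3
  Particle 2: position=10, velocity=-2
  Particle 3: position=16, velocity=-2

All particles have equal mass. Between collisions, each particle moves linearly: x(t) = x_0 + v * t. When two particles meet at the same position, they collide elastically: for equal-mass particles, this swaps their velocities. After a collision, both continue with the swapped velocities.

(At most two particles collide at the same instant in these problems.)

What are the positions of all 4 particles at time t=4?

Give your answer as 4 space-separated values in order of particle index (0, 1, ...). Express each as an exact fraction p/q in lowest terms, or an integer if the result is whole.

Answer: -3 -2 2 8

Derivation:
Collision at t=7/2: particles 0 and 1 swap velocities; positions: p0=-3/2 p1=-3/2 p2=3 p3=9; velocities now: v0=-3 v1=-1 v2=-2 v3=-2
Advance to t=4 (no further collisions before then); velocities: v0=-3 v1=-1 v2=-2 v3=-2; positions = -3 -2 2 8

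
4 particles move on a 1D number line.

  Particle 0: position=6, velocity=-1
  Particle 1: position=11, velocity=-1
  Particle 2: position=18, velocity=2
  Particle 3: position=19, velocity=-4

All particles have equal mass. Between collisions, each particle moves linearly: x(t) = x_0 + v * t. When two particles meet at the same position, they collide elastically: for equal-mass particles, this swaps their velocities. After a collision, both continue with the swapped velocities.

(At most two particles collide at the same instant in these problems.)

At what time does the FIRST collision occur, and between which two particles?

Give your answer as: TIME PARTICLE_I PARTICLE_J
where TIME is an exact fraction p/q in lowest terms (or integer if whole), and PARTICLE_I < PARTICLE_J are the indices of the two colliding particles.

Pair (0,1): pos 6,11 vel -1,-1 -> not approaching (rel speed 0 <= 0)
Pair (1,2): pos 11,18 vel -1,2 -> not approaching (rel speed -3 <= 0)
Pair (2,3): pos 18,19 vel 2,-4 -> gap=1, closing at 6/unit, collide at t=1/6
Earliest collision: t=1/6 between 2 and 3

Answer: 1/6 2 3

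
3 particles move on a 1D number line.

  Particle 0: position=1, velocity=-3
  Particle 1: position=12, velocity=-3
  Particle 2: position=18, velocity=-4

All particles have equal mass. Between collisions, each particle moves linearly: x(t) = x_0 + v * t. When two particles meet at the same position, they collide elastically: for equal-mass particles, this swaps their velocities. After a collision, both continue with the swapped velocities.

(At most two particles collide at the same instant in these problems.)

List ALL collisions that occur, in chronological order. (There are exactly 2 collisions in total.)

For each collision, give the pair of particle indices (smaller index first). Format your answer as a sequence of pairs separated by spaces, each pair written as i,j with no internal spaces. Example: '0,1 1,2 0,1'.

Collision at t=6: particles 1 and 2 swap velocities; positions: p0=-17 p1=-6 p2=-6; velocities now: v0=-3 v1=-4 v2=-3
Collision at t=17: particles 0 and 1 swap velocities; positions: p0=-50 p1=-50 p2=-39; velocities now: v0=-4 v1=-3 v2=-3

Answer: 1,2 0,1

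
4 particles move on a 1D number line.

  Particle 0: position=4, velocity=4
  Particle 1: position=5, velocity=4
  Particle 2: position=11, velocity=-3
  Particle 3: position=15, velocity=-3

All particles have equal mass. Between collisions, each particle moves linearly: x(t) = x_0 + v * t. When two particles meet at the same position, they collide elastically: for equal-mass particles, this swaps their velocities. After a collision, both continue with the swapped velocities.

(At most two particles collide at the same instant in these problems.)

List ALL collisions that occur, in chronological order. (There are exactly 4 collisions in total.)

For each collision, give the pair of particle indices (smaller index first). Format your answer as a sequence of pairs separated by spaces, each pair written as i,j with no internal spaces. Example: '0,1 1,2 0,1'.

Collision at t=6/7: particles 1 and 2 swap velocities; positions: p0=52/7 p1=59/7 p2=59/7 p3=87/7; velocities now: v0=4 v1=-3 v2=4 v3=-3
Collision at t=1: particles 0 and 1 swap velocities; positions: p0=8 p1=8 p2=9 p3=12; velocities now: v0=-3 v1=4 v2=4 v3=-3
Collision at t=10/7: particles 2 and 3 swap velocities; positions: p0=47/7 p1=68/7 p2=75/7 p3=75/7; velocities now: v0=-3 v1=4 v2=-3 v3=4
Collision at t=11/7: particles 1 and 2 swap velocities; positions: p0=44/7 p1=72/7 p2=72/7 p3=79/7; velocities now: v0=-3 v1=-3 v2=4 v3=4

Answer: 1,2 0,1 2,3 1,2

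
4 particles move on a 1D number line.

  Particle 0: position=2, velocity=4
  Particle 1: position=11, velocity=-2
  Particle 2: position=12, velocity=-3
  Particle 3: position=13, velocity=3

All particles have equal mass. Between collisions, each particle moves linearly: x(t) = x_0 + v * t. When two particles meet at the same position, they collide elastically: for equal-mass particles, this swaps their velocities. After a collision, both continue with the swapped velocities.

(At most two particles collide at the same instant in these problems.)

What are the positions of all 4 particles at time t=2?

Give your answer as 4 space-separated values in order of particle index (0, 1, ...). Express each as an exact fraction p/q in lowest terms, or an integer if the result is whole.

Collision at t=1: particles 1 and 2 swap velocities; positions: p0=6 p1=9 p2=9 p3=16; velocities now: v0=4 v1=-3 v2=-2 v3=3
Collision at t=10/7: particles 0 and 1 swap velocities; positions: p0=54/7 p1=54/7 p2=57/7 p3=121/7; velocities now: v0=-3 v1=4 v2=-2 v3=3
Collision at t=3/2: particles 1 and 2 swap velocities; positions: p0=15/2 p1=8 p2=8 p3=35/2; velocities now: v0=-3 v1=-2 v2=4 v3=3
Advance to t=2 (no further collisions before then); velocities: v0=-3 v1=-2 v2=4 v3=3; positions = 6 7 10 19

Answer: 6 7 10 19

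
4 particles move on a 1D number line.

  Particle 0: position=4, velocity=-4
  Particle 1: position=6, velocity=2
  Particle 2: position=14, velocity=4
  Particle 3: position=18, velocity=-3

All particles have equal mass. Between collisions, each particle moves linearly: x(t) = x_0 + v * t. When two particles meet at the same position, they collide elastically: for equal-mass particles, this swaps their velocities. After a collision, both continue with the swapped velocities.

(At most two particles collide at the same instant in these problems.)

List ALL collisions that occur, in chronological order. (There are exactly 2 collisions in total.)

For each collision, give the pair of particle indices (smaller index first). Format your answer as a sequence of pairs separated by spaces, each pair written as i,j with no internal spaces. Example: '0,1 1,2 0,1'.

Answer: 2,3 1,2

Derivation:
Collision at t=4/7: particles 2 and 3 swap velocities; positions: p0=12/7 p1=50/7 p2=114/7 p3=114/7; velocities now: v0=-4 v1=2 v2=-3 v3=4
Collision at t=12/5: particles 1 and 2 swap velocities; positions: p0=-28/5 p1=54/5 p2=54/5 p3=118/5; velocities now: v0=-4 v1=-3 v2=2 v3=4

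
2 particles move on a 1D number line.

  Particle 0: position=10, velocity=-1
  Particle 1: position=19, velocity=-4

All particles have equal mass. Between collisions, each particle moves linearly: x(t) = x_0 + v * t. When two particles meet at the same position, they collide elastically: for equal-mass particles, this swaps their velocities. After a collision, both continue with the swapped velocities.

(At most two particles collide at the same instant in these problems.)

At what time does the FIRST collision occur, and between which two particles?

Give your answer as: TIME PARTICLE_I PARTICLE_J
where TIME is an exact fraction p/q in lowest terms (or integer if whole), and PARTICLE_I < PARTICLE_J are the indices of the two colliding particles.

Answer: 3 0 1

Derivation:
Pair (0,1): pos 10,19 vel -1,-4 -> gap=9, closing at 3/unit, collide at t=3
Earliest collision: t=3 between 0 and 1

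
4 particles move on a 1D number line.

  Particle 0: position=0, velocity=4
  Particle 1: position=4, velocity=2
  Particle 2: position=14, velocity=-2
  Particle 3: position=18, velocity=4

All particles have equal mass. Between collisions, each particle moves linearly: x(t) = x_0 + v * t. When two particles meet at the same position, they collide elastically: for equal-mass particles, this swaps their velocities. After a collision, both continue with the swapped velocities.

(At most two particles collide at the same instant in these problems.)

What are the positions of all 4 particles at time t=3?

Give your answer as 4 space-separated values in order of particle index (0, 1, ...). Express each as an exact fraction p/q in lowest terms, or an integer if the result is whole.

Answer: 8 10 12 30

Derivation:
Collision at t=2: particles 0 and 1 swap velocities; positions: p0=8 p1=8 p2=10 p3=26; velocities now: v0=2 v1=4 v2=-2 v3=4
Collision at t=7/3: particles 1 and 2 swap velocities; positions: p0=26/3 p1=28/3 p2=28/3 p3=82/3; velocities now: v0=2 v1=-2 v2=4 v3=4
Collision at t=5/2: particles 0 and 1 swap velocities; positions: p0=9 p1=9 p2=10 p3=28; velocities now: v0=-2 v1=2 v2=4 v3=4
Advance to t=3 (no further collisions before then); velocities: v0=-2 v1=2 v2=4 v3=4; positions = 8 10 12 30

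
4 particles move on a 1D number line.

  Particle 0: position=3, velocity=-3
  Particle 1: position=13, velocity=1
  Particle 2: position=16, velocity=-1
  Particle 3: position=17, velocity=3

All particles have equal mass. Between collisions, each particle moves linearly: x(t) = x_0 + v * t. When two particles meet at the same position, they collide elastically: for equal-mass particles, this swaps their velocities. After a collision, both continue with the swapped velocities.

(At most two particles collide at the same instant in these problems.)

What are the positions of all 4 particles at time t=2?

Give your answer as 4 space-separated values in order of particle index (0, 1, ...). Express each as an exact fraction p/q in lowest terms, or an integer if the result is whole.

Collision at t=3/2: particles 1 and 2 swap velocities; positions: p0=-3/2 p1=29/2 p2=29/2 p3=43/2; velocities now: v0=-3 v1=-1 v2=1 v3=3
Advance to t=2 (no further collisions before then); velocities: v0=-3 v1=-1 v2=1 v3=3; positions = -3 14 15 23

Answer: -3 14 15 23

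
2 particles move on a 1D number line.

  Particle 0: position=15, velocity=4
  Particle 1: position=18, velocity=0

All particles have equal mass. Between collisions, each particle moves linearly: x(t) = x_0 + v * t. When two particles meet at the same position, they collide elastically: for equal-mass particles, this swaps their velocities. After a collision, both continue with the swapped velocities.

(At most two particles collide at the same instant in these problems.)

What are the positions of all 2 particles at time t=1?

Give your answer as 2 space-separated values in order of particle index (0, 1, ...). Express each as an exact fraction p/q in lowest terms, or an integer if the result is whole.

Collision at t=3/4: particles 0 and 1 swap velocities; positions: p0=18 p1=18; velocities now: v0=0 v1=4
Advance to t=1 (no further collisions before then); velocities: v0=0 v1=4; positions = 18 19

Answer: 18 19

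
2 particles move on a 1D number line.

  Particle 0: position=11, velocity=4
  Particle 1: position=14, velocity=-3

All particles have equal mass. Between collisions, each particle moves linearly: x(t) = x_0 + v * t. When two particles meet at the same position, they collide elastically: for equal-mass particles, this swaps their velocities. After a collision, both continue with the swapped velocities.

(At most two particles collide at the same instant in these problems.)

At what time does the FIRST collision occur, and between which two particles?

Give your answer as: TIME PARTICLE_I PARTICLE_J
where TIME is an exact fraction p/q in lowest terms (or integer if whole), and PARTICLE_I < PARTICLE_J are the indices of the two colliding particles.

Pair (0,1): pos 11,14 vel 4,-3 -> gap=3, closing at 7/unit, collide at t=3/7
Earliest collision: t=3/7 between 0 and 1

Answer: 3/7 0 1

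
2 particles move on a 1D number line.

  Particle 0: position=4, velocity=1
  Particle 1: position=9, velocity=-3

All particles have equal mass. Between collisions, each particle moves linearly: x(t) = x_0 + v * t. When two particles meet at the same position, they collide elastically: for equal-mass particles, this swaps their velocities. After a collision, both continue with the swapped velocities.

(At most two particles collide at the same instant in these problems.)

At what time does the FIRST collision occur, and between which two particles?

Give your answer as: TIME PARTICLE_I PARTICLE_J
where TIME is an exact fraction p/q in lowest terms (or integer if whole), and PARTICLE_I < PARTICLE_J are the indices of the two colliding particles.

Pair (0,1): pos 4,9 vel 1,-3 -> gap=5, closing at 4/unit, collide at t=5/4
Earliest collision: t=5/4 between 0 and 1

Answer: 5/4 0 1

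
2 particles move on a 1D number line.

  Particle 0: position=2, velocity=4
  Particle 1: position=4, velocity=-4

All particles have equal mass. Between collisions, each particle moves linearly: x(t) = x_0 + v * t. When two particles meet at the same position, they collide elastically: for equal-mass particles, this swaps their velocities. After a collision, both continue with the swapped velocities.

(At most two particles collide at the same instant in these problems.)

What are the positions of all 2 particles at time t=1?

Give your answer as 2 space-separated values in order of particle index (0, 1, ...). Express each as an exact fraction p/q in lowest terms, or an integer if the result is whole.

Collision at t=1/4: particles 0 and 1 swap velocities; positions: p0=3 p1=3; velocities now: v0=-4 v1=4
Advance to t=1 (no further collisions before then); velocities: v0=-4 v1=4; positions = 0 6

Answer: 0 6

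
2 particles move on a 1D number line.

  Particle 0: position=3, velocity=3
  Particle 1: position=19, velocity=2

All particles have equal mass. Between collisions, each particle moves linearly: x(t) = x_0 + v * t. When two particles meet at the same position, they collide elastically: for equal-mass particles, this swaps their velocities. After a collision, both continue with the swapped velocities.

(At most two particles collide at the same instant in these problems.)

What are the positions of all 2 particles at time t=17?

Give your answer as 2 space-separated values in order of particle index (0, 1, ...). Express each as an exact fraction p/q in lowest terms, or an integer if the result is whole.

Answer: 53 54

Derivation:
Collision at t=16: particles 0 and 1 swap velocities; positions: p0=51 p1=51; velocities now: v0=2 v1=3
Advance to t=17 (no further collisions before then); velocities: v0=2 v1=3; positions = 53 54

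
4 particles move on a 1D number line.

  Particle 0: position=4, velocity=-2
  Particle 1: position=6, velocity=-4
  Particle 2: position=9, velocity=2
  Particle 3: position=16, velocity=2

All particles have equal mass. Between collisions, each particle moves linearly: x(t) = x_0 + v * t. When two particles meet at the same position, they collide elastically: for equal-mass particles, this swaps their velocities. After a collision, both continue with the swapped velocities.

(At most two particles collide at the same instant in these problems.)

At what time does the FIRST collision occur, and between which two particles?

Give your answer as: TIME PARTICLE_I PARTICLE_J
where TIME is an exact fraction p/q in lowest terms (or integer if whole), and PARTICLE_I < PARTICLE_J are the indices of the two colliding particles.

Answer: 1 0 1

Derivation:
Pair (0,1): pos 4,6 vel -2,-4 -> gap=2, closing at 2/unit, collide at t=1
Pair (1,2): pos 6,9 vel -4,2 -> not approaching (rel speed -6 <= 0)
Pair (2,3): pos 9,16 vel 2,2 -> not approaching (rel speed 0 <= 0)
Earliest collision: t=1 between 0 and 1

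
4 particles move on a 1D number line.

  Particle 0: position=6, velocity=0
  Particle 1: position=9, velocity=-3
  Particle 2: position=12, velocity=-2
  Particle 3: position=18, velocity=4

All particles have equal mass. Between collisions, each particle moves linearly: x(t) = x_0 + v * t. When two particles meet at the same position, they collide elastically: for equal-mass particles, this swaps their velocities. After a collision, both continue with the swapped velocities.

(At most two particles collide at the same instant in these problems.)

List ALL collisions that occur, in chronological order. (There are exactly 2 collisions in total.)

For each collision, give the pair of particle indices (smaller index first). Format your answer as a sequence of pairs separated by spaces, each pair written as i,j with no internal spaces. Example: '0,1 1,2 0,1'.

Answer: 0,1 1,2

Derivation:
Collision at t=1: particles 0 and 1 swap velocities; positions: p0=6 p1=6 p2=10 p3=22; velocities now: v0=-3 v1=0 v2=-2 v3=4
Collision at t=3: particles 1 and 2 swap velocities; positions: p0=0 p1=6 p2=6 p3=30; velocities now: v0=-3 v1=-2 v2=0 v3=4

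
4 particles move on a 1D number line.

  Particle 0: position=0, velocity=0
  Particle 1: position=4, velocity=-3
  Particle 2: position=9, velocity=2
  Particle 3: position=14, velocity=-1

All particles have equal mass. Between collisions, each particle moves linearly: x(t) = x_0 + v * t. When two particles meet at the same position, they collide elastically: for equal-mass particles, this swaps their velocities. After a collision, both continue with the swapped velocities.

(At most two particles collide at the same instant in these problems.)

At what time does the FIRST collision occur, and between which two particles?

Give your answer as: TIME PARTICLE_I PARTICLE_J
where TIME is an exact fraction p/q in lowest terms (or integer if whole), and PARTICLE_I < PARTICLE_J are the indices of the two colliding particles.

Answer: 4/3 0 1

Derivation:
Pair (0,1): pos 0,4 vel 0,-3 -> gap=4, closing at 3/unit, collide at t=4/3
Pair (1,2): pos 4,9 vel -3,2 -> not approaching (rel speed -5 <= 0)
Pair (2,3): pos 9,14 vel 2,-1 -> gap=5, closing at 3/unit, collide at t=5/3
Earliest collision: t=4/3 between 0 and 1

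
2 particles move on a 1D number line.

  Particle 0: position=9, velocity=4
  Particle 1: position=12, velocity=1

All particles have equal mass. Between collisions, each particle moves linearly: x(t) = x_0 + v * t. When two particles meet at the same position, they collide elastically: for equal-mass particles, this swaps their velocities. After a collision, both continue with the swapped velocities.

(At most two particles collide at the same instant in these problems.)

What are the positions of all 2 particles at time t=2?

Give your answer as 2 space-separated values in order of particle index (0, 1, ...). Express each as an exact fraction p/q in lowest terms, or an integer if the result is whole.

Collision at t=1: particles 0 and 1 swap velocities; positions: p0=13 p1=13; velocities now: v0=1 v1=4
Advance to t=2 (no further collisions before then); velocities: v0=1 v1=4; positions = 14 17

Answer: 14 17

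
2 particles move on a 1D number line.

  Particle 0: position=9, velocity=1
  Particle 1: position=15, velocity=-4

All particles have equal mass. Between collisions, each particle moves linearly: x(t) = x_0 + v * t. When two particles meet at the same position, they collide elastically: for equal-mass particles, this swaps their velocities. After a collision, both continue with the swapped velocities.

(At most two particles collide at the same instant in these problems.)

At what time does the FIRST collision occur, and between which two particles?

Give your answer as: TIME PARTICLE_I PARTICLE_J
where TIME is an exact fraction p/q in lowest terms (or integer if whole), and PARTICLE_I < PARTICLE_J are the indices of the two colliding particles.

Pair (0,1): pos 9,15 vel 1,-4 -> gap=6, closing at 5/unit, collide at t=6/5
Earliest collision: t=6/5 between 0 and 1

Answer: 6/5 0 1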